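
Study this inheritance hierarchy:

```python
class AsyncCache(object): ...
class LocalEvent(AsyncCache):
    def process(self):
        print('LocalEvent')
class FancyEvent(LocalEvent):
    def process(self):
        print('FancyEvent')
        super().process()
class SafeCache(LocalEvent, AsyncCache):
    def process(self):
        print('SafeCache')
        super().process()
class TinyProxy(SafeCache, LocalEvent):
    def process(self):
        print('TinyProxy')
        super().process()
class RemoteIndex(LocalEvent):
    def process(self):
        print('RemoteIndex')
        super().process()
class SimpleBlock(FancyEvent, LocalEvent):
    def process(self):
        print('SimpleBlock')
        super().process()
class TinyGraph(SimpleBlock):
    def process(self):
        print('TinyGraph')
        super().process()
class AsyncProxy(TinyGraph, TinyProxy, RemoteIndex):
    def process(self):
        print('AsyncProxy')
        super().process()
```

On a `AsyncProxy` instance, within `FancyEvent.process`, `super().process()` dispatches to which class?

TinyProxy

L[AsyncProxy] = AsyncProxy + merge(L[TinyGraph], L[TinyProxy], L[RemoteIndex], [TinyGraph TinyProxy RemoteIndex])
  take TinyGraph:  [TinyGraph SimpleBlock FancyEvent LocalEvent AsyncCache object] + [TinyProxy SafeCache LocalEvent AsyncCache object] + [RemoteIndex LocalEvent AsyncCache object] + [TinyGraph TinyProxy RemoteIndex]
  take SimpleBlock:  [SimpleBlock FancyEvent LocalEvent AsyncCache object] + [TinyProxy SafeCache LocalEvent AsyncCache object] + [RemoteIndex LocalEvent AsyncCache object] + [TinyProxy RemoteIndex]
  take FancyEvent:  [FancyEvent LocalEvent AsyncCache object] + [TinyProxy SafeCache LocalEvent AsyncCache object] + [RemoteIndex LocalEvent AsyncCache object] + [TinyProxy RemoteIndex]
  take TinyProxy:  [LocalEvent AsyncCache object] + [TinyProxy SafeCache LocalEvent AsyncCache object] + [RemoteIndex LocalEvent AsyncCache object] + [TinyProxy RemoteIndex]
  take SafeCache:  [LocalEvent AsyncCache object] + [SafeCache LocalEvent AsyncCache object] + [RemoteIndex LocalEvent AsyncCache object] + [RemoteIndex]
  take RemoteIndex:  [LocalEvent AsyncCache object] + [LocalEvent AsyncCache object] + [RemoteIndex LocalEvent AsyncCache object] + [RemoteIndex]
  take LocalEvent:  [LocalEvent AsyncCache object] + [LocalEvent AsyncCache object] + [LocalEvent AsyncCache object]
  take AsyncCache:  [AsyncCache object] + [AsyncCache object] + [AsyncCache object]
  take object:  [object] + [object] + [object]
MRO: AsyncProxy TinyGraph SimpleBlock FancyEvent TinyProxy SafeCache RemoteIndex LocalEvent AsyncCache object
super() in FancyEvent.process on a AsyncProxy instance goes to the class after FancyEvent in AsyncProxy's MRO: TinyProxy.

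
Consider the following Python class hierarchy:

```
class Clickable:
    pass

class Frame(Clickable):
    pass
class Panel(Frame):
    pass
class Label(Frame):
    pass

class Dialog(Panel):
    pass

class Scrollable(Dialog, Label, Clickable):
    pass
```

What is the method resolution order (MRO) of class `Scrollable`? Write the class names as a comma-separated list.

Scrollable, Dialog, Panel, Label, Frame, Clickable, object

L[Scrollable] = Scrollable + merge(L[Dialog], L[Label], L[Clickable], [Dialog Label Clickable])
  take Dialog:  [Dialog Panel Frame Clickable object] + [Label Frame Clickable object] + [Clickable object] + [Dialog Label Clickable]
  take Panel:  [Panel Frame Clickable object] + [Label Frame Clickable object] + [Clickable object] + [Label Clickable]
  take Label:  [Frame Clickable object] + [Label Frame Clickable object] + [Clickable object] + [Label Clickable]
  take Frame:  [Frame Clickable object] + [Frame Clickable object] + [Clickable object] + [Clickable]
  take Clickable:  [Clickable object] + [Clickable object] + [Clickable object] + [Clickable]
  take object:  [object] + [object] + [object]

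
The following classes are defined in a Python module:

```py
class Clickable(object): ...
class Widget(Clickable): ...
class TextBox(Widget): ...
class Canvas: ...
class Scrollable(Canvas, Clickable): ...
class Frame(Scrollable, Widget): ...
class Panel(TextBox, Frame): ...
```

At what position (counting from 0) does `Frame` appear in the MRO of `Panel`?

2

L[Panel] = Panel + merge(L[TextBox], L[Frame], [TextBox Frame])
  take TextBox:  [TextBox Widget Clickable object] + [Frame Scrollable Canvas Widget Clickable object] + [TextBox Frame]
  take Frame:  [Widget Clickable object] + [Frame Scrollable Canvas Widget Clickable object] + [Frame]
  take Scrollable:  [Widget Clickable object] + [Scrollable Canvas Widget Clickable object]
  take Canvas:  [Widget Clickable object] + [Canvas Widget Clickable object]
  take Widget:  [Widget Clickable object] + [Widget Clickable object]
  take Clickable:  [Clickable object] + [Clickable object]
  take object:  [object] + [object]
MRO: Panel TextBox Frame Scrollable Canvas Widget Clickable object
Frame sits at index 2.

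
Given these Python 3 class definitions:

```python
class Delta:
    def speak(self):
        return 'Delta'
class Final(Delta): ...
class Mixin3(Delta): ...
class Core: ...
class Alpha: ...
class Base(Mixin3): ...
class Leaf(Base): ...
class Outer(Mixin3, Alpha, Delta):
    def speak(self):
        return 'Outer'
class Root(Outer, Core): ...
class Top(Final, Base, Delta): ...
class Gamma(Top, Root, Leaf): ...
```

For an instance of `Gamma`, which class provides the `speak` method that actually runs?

L[Gamma] = Gamma + merge(L[Top], L[Root], L[Leaf], [Top Root Leaf])
  take Top:  [Top Final Base Mixin3 Delta object] + [Root Outer Mixin3 Alpha Delta Core object] + [Leaf Base Mixin3 Delta object] + [Top Root Leaf]
  take Final:  [Final Base Mixin3 Delta object] + [Root Outer Mixin3 Alpha Delta Core object] + [Leaf Base Mixin3 Delta object] + [Root Leaf]
  take Root:  [Base Mixin3 Delta object] + [Root Outer Mixin3 Alpha Delta Core object] + [Leaf Base Mixin3 Delta object] + [Root Leaf]
  take Outer:  [Base Mixin3 Delta object] + [Outer Mixin3 Alpha Delta Core object] + [Leaf Base Mixin3 Delta object] + [Leaf]
  take Leaf:  [Base Mixin3 Delta object] + [Mixin3 Alpha Delta Core object] + [Leaf Base Mixin3 Delta object] + [Leaf]
  take Base:  [Base Mixin3 Delta object] + [Mixin3 Alpha Delta Core object] + [Base Mixin3 Delta object]
  take Mixin3:  [Mixin3 Delta object] + [Mixin3 Alpha Delta Core object] + [Mixin3 Delta object]
  take Alpha:  [Delta object] + [Alpha Delta Core object] + [Delta object]
  take Delta:  [Delta object] + [Delta Core object] + [Delta object]
  take Core:  [object] + [Core object] + [object]
  take object:  [object] + [object] + [object]
MRO: Gamma Top Final Root Outer Leaf Base Mixin3 Alpha Delta Core object
speak is defined in: Delta, Outer. First along the MRO is Outer.

Outer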